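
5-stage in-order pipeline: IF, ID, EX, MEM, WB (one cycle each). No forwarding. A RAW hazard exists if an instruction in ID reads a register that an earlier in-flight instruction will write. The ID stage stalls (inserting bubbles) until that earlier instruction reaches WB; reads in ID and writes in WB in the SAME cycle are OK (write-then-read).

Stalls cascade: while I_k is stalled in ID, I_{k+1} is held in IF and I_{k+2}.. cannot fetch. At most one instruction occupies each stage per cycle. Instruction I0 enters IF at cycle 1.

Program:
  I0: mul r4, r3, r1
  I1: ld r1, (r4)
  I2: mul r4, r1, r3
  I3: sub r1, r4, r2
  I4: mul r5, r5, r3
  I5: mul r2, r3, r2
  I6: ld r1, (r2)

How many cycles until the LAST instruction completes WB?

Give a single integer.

Answer: 19

Derivation:
I0 mul r4 <- r3,r1: IF@1 ID@2 stall=0 (-) EX@3 MEM@4 WB@5
I1 ld r1 <- r4: IF@2 ID@3 stall=2 (RAW on I0.r4 (WB@5)) EX@6 MEM@7 WB@8
I2 mul r4 <- r1,r3: IF@3 ID@6 stall=2 (RAW on I1.r1 (WB@8)) EX@9 MEM@10 WB@11
I3 sub r1 <- r4,r2: IF@6 ID@9 stall=2 (RAW on I2.r4 (WB@11)) EX@12 MEM@13 WB@14
I4 mul r5 <- r5,r3: IF@9 ID@12 stall=0 (-) EX@13 MEM@14 WB@15
I5 mul r2 <- r3,r2: IF@12 ID@13 stall=0 (-) EX@14 MEM@15 WB@16
I6 ld r1 <- r2: IF@13 ID@14 stall=2 (RAW on I5.r2 (WB@16)) EX@17 MEM@18 WB@19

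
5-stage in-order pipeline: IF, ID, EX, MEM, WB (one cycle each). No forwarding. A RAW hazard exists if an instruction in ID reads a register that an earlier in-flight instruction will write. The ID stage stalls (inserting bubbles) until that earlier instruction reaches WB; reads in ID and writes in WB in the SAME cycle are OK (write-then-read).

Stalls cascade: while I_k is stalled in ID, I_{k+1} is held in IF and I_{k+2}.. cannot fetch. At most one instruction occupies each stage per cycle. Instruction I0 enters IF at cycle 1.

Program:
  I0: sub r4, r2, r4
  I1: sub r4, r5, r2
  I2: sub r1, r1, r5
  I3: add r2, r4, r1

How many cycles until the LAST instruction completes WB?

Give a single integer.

Answer: 10

Derivation:
I0 sub r4 <- r2,r4: IF@1 ID@2 stall=0 (-) EX@3 MEM@4 WB@5
I1 sub r4 <- r5,r2: IF@2 ID@3 stall=0 (-) EX@4 MEM@5 WB@6
I2 sub r1 <- r1,r5: IF@3 ID@4 stall=0 (-) EX@5 MEM@6 WB@7
I3 add r2 <- r4,r1: IF@4 ID@5 stall=2 (RAW on I2.r1 (WB@7)) EX@8 MEM@9 WB@10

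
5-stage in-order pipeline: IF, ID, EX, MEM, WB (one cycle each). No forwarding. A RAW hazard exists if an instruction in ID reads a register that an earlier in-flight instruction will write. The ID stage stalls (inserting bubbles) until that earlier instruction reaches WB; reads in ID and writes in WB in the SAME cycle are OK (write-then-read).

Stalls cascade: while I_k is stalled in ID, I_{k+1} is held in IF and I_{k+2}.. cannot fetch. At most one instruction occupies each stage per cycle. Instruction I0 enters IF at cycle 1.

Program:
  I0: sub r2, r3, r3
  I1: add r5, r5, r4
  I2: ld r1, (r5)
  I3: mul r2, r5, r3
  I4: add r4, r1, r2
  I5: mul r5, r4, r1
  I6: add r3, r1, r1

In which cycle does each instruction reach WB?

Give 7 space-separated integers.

Answer: 5 6 9 10 13 16 17

Derivation:
I0 sub r2 <- r3,r3: IF@1 ID@2 stall=0 (-) EX@3 MEM@4 WB@5
I1 add r5 <- r5,r4: IF@2 ID@3 stall=0 (-) EX@4 MEM@5 WB@6
I2 ld r1 <- r5: IF@3 ID@4 stall=2 (RAW on I1.r5 (WB@6)) EX@7 MEM@8 WB@9
I3 mul r2 <- r5,r3: IF@4 ID@7 stall=0 (-) EX@8 MEM@9 WB@10
I4 add r4 <- r1,r2: IF@7 ID@8 stall=2 (RAW on I3.r2 (WB@10)) EX@11 MEM@12 WB@13
I5 mul r5 <- r4,r1: IF@8 ID@11 stall=2 (RAW on I4.r4 (WB@13)) EX@14 MEM@15 WB@16
I6 add r3 <- r1,r1: IF@11 ID@14 stall=0 (-) EX@15 MEM@16 WB@17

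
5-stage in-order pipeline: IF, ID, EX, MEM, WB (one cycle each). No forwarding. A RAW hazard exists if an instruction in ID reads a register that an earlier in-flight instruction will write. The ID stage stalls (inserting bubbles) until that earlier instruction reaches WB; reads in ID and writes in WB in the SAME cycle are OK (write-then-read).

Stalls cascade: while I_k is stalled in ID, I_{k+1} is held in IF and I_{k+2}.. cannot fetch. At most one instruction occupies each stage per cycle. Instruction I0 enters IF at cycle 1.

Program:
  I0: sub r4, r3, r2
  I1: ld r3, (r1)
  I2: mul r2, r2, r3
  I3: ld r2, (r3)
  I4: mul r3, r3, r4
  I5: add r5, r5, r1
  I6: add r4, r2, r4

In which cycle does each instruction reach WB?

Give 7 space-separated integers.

Answer: 5 6 9 10 11 12 13

Derivation:
I0 sub r4 <- r3,r2: IF@1 ID@2 stall=0 (-) EX@3 MEM@4 WB@5
I1 ld r3 <- r1: IF@2 ID@3 stall=0 (-) EX@4 MEM@5 WB@6
I2 mul r2 <- r2,r3: IF@3 ID@4 stall=2 (RAW on I1.r3 (WB@6)) EX@7 MEM@8 WB@9
I3 ld r2 <- r3: IF@4 ID@7 stall=0 (-) EX@8 MEM@9 WB@10
I4 mul r3 <- r3,r4: IF@7 ID@8 stall=0 (-) EX@9 MEM@10 WB@11
I5 add r5 <- r5,r1: IF@8 ID@9 stall=0 (-) EX@10 MEM@11 WB@12
I6 add r4 <- r2,r4: IF@9 ID@10 stall=0 (-) EX@11 MEM@12 WB@13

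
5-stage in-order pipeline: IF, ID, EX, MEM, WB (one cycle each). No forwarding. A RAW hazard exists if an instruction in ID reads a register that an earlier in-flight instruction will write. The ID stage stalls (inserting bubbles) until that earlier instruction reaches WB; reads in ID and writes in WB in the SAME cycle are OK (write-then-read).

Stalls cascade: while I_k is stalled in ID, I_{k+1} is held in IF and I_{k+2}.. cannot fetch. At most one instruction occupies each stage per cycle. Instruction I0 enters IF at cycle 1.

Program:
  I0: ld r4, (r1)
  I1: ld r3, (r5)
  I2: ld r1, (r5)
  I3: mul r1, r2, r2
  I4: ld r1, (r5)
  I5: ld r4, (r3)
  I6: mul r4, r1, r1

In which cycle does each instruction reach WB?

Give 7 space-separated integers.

Answer: 5 6 7 8 9 10 12

Derivation:
I0 ld r4 <- r1: IF@1 ID@2 stall=0 (-) EX@3 MEM@4 WB@5
I1 ld r3 <- r5: IF@2 ID@3 stall=0 (-) EX@4 MEM@5 WB@6
I2 ld r1 <- r5: IF@3 ID@4 stall=0 (-) EX@5 MEM@6 WB@7
I3 mul r1 <- r2,r2: IF@4 ID@5 stall=0 (-) EX@6 MEM@7 WB@8
I4 ld r1 <- r5: IF@5 ID@6 stall=0 (-) EX@7 MEM@8 WB@9
I5 ld r4 <- r3: IF@6 ID@7 stall=0 (-) EX@8 MEM@9 WB@10
I6 mul r4 <- r1,r1: IF@7 ID@8 stall=1 (RAW on I4.r1 (WB@9)) EX@10 MEM@11 WB@12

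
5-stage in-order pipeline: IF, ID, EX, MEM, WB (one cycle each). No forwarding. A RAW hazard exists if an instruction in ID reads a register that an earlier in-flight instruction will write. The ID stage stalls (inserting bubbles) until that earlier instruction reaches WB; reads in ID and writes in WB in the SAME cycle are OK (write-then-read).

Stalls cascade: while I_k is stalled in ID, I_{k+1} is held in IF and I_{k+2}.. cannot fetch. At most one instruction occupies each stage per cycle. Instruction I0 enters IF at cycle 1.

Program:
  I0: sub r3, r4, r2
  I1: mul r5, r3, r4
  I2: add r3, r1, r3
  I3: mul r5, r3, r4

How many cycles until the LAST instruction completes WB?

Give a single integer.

I0 sub r3 <- r4,r2: IF@1 ID@2 stall=0 (-) EX@3 MEM@4 WB@5
I1 mul r5 <- r3,r4: IF@2 ID@3 stall=2 (RAW on I0.r3 (WB@5)) EX@6 MEM@7 WB@8
I2 add r3 <- r1,r3: IF@3 ID@6 stall=0 (-) EX@7 MEM@8 WB@9
I3 mul r5 <- r3,r4: IF@6 ID@7 stall=2 (RAW on I2.r3 (WB@9)) EX@10 MEM@11 WB@12

Answer: 12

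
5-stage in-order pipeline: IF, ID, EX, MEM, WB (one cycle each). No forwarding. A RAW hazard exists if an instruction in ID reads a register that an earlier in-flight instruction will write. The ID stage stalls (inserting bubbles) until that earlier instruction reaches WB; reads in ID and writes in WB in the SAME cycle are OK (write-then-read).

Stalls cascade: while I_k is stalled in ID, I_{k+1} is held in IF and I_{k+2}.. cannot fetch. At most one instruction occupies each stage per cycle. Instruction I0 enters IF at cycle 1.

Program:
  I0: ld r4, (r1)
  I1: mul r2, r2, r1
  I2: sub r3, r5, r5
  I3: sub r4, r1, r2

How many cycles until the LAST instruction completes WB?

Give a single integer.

I0 ld r4 <- r1: IF@1 ID@2 stall=0 (-) EX@3 MEM@4 WB@5
I1 mul r2 <- r2,r1: IF@2 ID@3 stall=0 (-) EX@4 MEM@5 WB@6
I2 sub r3 <- r5,r5: IF@3 ID@4 stall=0 (-) EX@5 MEM@6 WB@7
I3 sub r4 <- r1,r2: IF@4 ID@5 stall=1 (RAW on I1.r2 (WB@6)) EX@7 MEM@8 WB@9

Answer: 9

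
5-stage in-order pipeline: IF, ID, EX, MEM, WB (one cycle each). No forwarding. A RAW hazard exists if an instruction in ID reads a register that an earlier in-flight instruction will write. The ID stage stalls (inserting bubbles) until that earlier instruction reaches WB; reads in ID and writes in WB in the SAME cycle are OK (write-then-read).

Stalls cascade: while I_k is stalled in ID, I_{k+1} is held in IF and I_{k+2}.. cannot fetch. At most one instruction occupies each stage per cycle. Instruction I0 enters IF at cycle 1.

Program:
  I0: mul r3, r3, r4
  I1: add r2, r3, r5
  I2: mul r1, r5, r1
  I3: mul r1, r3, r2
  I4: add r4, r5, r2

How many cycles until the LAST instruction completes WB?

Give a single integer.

Answer: 12

Derivation:
I0 mul r3 <- r3,r4: IF@1 ID@2 stall=0 (-) EX@3 MEM@4 WB@5
I1 add r2 <- r3,r5: IF@2 ID@3 stall=2 (RAW on I0.r3 (WB@5)) EX@6 MEM@7 WB@8
I2 mul r1 <- r5,r1: IF@3 ID@6 stall=0 (-) EX@7 MEM@8 WB@9
I3 mul r1 <- r3,r2: IF@6 ID@7 stall=1 (RAW on I1.r2 (WB@8)) EX@9 MEM@10 WB@11
I4 add r4 <- r5,r2: IF@7 ID@9 stall=0 (-) EX@10 MEM@11 WB@12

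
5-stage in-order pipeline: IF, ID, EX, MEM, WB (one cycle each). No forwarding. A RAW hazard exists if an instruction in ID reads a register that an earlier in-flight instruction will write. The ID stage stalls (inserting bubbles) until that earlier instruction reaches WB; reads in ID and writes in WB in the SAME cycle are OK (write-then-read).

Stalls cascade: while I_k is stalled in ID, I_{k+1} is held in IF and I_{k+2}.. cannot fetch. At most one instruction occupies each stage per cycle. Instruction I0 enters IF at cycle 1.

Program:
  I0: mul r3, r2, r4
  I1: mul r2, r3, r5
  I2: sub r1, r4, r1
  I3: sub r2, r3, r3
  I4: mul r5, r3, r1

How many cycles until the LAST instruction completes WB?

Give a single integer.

Answer: 12

Derivation:
I0 mul r3 <- r2,r4: IF@1 ID@2 stall=0 (-) EX@3 MEM@4 WB@5
I1 mul r2 <- r3,r5: IF@2 ID@3 stall=2 (RAW on I0.r3 (WB@5)) EX@6 MEM@7 WB@8
I2 sub r1 <- r4,r1: IF@3 ID@6 stall=0 (-) EX@7 MEM@8 WB@9
I3 sub r2 <- r3,r3: IF@6 ID@7 stall=0 (-) EX@8 MEM@9 WB@10
I4 mul r5 <- r3,r1: IF@7 ID@8 stall=1 (RAW on I2.r1 (WB@9)) EX@10 MEM@11 WB@12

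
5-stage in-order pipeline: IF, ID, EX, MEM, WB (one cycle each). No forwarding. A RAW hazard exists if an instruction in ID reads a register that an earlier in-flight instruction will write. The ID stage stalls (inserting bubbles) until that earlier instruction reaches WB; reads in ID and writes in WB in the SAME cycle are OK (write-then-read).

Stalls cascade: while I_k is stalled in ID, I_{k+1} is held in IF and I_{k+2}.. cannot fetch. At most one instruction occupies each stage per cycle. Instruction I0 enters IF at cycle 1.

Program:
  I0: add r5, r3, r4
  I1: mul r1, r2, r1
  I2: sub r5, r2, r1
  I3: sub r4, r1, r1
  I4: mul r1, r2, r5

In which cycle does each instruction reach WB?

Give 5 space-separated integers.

Answer: 5 6 9 10 12

Derivation:
I0 add r5 <- r3,r4: IF@1 ID@2 stall=0 (-) EX@3 MEM@4 WB@5
I1 mul r1 <- r2,r1: IF@2 ID@3 stall=0 (-) EX@4 MEM@5 WB@6
I2 sub r5 <- r2,r1: IF@3 ID@4 stall=2 (RAW on I1.r1 (WB@6)) EX@7 MEM@8 WB@9
I3 sub r4 <- r1,r1: IF@4 ID@7 stall=0 (-) EX@8 MEM@9 WB@10
I4 mul r1 <- r2,r5: IF@7 ID@8 stall=1 (RAW on I2.r5 (WB@9)) EX@10 MEM@11 WB@12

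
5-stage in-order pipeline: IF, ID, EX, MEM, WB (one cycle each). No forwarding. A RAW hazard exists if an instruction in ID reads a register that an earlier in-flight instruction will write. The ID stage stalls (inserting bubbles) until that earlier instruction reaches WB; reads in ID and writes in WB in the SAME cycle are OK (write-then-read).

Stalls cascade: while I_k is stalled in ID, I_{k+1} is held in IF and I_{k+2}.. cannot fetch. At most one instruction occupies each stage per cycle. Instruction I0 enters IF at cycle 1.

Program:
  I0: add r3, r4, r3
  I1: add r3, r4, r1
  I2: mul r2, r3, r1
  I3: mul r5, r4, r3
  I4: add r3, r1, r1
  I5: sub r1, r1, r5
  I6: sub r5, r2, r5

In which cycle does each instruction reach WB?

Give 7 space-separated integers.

Answer: 5 6 9 10 11 13 14

Derivation:
I0 add r3 <- r4,r3: IF@1 ID@2 stall=0 (-) EX@3 MEM@4 WB@5
I1 add r3 <- r4,r1: IF@2 ID@3 stall=0 (-) EX@4 MEM@5 WB@6
I2 mul r2 <- r3,r1: IF@3 ID@4 stall=2 (RAW on I1.r3 (WB@6)) EX@7 MEM@8 WB@9
I3 mul r5 <- r4,r3: IF@4 ID@7 stall=0 (-) EX@8 MEM@9 WB@10
I4 add r3 <- r1,r1: IF@7 ID@8 stall=0 (-) EX@9 MEM@10 WB@11
I5 sub r1 <- r1,r5: IF@8 ID@9 stall=1 (RAW on I3.r5 (WB@10)) EX@11 MEM@12 WB@13
I6 sub r5 <- r2,r5: IF@9 ID@11 stall=0 (-) EX@12 MEM@13 WB@14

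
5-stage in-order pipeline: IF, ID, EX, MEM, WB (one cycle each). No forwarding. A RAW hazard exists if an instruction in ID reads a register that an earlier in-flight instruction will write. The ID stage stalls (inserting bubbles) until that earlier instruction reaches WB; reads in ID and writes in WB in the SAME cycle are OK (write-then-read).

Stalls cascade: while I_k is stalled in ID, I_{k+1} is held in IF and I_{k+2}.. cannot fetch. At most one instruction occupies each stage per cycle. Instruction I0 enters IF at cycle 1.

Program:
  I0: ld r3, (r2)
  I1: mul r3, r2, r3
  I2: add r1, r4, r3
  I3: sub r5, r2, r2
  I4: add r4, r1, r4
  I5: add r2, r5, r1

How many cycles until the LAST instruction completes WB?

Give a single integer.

Answer: 15

Derivation:
I0 ld r3 <- r2: IF@1 ID@2 stall=0 (-) EX@3 MEM@4 WB@5
I1 mul r3 <- r2,r3: IF@2 ID@3 stall=2 (RAW on I0.r3 (WB@5)) EX@6 MEM@7 WB@8
I2 add r1 <- r4,r3: IF@3 ID@6 stall=2 (RAW on I1.r3 (WB@8)) EX@9 MEM@10 WB@11
I3 sub r5 <- r2,r2: IF@6 ID@9 stall=0 (-) EX@10 MEM@11 WB@12
I4 add r4 <- r1,r4: IF@9 ID@10 stall=1 (RAW on I2.r1 (WB@11)) EX@12 MEM@13 WB@14
I5 add r2 <- r5,r1: IF@10 ID@12 stall=0 (-) EX@13 MEM@14 WB@15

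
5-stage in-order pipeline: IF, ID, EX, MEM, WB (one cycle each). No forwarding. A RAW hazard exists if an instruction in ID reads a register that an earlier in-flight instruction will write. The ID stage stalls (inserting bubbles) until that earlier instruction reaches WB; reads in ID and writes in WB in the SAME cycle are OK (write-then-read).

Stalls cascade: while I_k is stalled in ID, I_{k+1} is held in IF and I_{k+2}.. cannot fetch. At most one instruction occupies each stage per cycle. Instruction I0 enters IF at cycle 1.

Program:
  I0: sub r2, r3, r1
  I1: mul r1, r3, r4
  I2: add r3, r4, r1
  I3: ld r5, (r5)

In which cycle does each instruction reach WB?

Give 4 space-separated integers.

I0 sub r2 <- r3,r1: IF@1 ID@2 stall=0 (-) EX@3 MEM@4 WB@5
I1 mul r1 <- r3,r4: IF@2 ID@3 stall=0 (-) EX@4 MEM@5 WB@6
I2 add r3 <- r4,r1: IF@3 ID@4 stall=2 (RAW on I1.r1 (WB@6)) EX@7 MEM@8 WB@9
I3 ld r5 <- r5: IF@4 ID@7 stall=0 (-) EX@8 MEM@9 WB@10

Answer: 5 6 9 10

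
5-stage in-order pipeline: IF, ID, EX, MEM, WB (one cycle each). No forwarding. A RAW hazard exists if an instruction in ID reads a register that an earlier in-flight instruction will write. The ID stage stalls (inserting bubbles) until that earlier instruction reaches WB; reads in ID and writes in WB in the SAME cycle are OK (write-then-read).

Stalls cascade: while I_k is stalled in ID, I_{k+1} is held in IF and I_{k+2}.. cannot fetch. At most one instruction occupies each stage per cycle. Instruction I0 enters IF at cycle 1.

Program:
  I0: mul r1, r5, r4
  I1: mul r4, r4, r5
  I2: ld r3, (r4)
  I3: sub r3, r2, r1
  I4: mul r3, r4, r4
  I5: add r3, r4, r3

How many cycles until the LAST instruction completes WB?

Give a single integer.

Answer: 14

Derivation:
I0 mul r1 <- r5,r4: IF@1 ID@2 stall=0 (-) EX@3 MEM@4 WB@5
I1 mul r4 <- r4,r5: IF@2 ID@3 stall=0 (-) EX@4 MEM@5 WB@6
I2 ld r3 <- r4: IF@3 ID@4 stall=2 (RAW on I1.r4 (WB@6)) EX@7 MEM@8 WB@9
I3 sub r3 <- r2,r1: IF@4 ID@7 stall=0 (-) EX@8 MEM@9 WB@10
I4 mul r3 <- r4,r4: IF@7 ID@8 stall=0 (-) EX@9 MEM@10 WB@11
I5 add r3 <- r4,r3: IF@8 ID@9 stall=2 (RAW on I4.r3 (WB@11)) EX@12 MEM@13 WB@14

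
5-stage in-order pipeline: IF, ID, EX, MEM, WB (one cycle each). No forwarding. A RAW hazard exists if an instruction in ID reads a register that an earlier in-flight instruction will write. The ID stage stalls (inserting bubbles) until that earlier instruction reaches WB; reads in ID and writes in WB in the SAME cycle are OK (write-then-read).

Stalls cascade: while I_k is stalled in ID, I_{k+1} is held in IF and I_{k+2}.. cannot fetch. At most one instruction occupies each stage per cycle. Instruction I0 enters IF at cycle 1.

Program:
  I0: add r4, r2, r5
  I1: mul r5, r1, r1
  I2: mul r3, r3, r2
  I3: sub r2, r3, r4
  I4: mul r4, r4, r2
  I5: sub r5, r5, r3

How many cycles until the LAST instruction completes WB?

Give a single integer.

I0 add r4 <- r2,r5: IF@1 ID@2 stall=0 (-) EX@3 MEM@4 WB@5
I1 mul r5 <- r1,r1: IF@2 ID@3 stall=0 (-) EX@4 MEM@5 WB@6
I2 mul r3 <- r3,r2: IF@3 ID@4 stall=0 (-) EX@5 MEM@6 WB@7
I3 sub r2 <- r3,r4: IF@4 ID@5 stall=2 (RAW on I2.r3 (WB@7)) EX@8 MEM@9 WB@10
I4 mul r4 <- r4,r2: IF@5 ID@8 stall=2 (RAW on I3.r2 (WB@10)) EX@11 MEM@12 WB@13
I5 sub r5 <- r5,r3: IF@8 ID@11 stall=0 (-) EX@12 MEM@13 WB@14

Answer: 14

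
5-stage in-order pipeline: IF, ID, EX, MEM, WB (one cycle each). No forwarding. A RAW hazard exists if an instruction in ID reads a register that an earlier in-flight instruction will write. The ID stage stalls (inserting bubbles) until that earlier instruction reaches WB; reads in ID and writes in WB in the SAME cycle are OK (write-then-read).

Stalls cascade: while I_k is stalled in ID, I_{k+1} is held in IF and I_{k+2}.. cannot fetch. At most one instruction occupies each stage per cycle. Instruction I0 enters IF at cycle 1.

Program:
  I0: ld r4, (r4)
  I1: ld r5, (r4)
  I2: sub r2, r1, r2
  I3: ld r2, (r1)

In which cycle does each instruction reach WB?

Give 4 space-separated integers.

Answer: 5 8 9 10

Derivation:
I0 ld r4 <- r4: IF@1 ID@2 stall=0 (-) EX@3 MEM@4 WB@5
I1 ld r5 <- r4: IF@2 ID@3 stall=2 (RAW on I0.r4 (WB@5)) EX@6 MEM@7 WB@8
I2 sub r2 <- r1,r2: IF@3 ID@6 stall=0 (-) EX@7 MEM@8 WB@9
I3 ld r2 <- r1: IF@6 ID@7 stall=0 (-) EX@8 MEM@9 WB@10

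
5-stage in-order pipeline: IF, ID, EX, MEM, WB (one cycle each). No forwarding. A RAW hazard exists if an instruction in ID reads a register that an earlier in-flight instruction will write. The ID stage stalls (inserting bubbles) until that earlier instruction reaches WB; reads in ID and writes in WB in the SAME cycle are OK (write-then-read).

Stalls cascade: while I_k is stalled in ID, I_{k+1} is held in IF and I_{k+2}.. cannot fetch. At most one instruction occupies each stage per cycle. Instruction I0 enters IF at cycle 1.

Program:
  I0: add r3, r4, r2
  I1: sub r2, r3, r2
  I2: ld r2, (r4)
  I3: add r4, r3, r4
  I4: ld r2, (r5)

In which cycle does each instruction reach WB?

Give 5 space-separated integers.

I0 add r3 <- r4,r2: IF@1 ID@2 stall=0 (-) EX@3 MEM@4 WB@5
I1 sub r2 <- r3,r2: IF@2 ID@3 stall=2 (RAW on I0.r3 (WB@5)) EX@6 MEM@7 WB@8
I2 ld r2 <- r4: IF@3 ID@6 stall=0 (-) EX@7 MEM@8 WB@9
I3 add r4 <- r3,r4: IF@6 ID@7 stall=0 (-) EX@8 MEM@9 WB@10
I4 ld r2 <- r5: IF@7 ID@8 stall=0 (-) EX@9 MEM@10 WB@11

Answer: 5 8 9 10 11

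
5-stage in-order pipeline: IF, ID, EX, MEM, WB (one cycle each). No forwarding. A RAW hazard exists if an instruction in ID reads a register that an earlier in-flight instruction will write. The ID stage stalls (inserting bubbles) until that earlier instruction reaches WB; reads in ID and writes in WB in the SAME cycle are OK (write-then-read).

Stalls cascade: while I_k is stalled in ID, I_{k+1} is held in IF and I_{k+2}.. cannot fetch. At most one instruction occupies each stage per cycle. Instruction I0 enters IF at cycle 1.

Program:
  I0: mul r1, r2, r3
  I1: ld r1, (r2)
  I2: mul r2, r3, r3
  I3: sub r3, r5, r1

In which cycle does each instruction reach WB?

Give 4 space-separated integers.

I0 mul r1 <- r2,r3: IF@1 ID@2 stall=0 (-) EX@3 MEM@4 WB@5
I1 ld r1 <- r2: IF@2 ID@3 stall=0 (-) EX@4 MEM@5 WB@6
I2 mul r2 <- r3,r3: IF@3 ID@4 stall=0 (-) EX@5 MEM@6 WB@7
I3 sub r3 <- r5,r1: IF@4 ID@5 stall=1 (RAW on I1.r1 (WB@6)) EX@7 MEM@8 WB@9

Answer: 5 6 7 9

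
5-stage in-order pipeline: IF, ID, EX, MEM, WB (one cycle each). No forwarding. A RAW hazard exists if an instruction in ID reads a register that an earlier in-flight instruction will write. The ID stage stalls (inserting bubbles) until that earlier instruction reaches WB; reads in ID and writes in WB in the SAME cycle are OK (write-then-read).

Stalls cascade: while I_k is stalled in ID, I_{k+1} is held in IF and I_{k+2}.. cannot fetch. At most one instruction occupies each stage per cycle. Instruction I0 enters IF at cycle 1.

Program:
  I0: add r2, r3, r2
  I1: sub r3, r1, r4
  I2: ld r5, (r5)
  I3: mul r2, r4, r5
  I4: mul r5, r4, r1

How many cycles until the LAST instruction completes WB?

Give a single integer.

Answer: 11

Derivation:
I0 add r2 <- r3,r2: IF@1 ID@2 stall=0 (-) EX@3 MEM@4 WB@5
I1 sub r3 <- r1,r4: IF@2 ID@3 stall=0 (-) EX@4 MEM@5 WB@6
I2 ld r5 <- r5: IF@3 ID@4 stall=0 (-) EX@5 MEM@6 WB@7
I3 mul r2 <- r4,r5: IF@4 ID@5 stall=2 (RAW on I2.r5 (WB@7)) EX@8 MEM@9 WB@10
I4 mul r5 <- r4,r1: IF@5 ID@8 stall=0 (-) EX@9 MEM@10 WB@11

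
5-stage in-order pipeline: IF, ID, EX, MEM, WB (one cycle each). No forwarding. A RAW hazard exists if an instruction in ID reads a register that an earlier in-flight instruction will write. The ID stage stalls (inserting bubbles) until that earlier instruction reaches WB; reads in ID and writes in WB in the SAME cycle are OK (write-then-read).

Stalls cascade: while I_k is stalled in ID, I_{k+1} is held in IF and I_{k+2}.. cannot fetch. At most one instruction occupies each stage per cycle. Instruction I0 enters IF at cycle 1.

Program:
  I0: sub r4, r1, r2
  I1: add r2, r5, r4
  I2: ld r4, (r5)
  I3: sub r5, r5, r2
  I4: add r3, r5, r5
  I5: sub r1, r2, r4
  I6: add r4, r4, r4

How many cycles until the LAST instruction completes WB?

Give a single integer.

Answer: 16

Derivation:
I0 sub r4 <- r1,r2: IF@1 ID@2 stall=0 (-) EX@3 MEM@4 WB@5
I1 add r2 <- r5,r4: IF@2 ID@3 stall=2 (RAW on I0.r4 (WB@5)) EX@6 MEM@7 WB@8
I2 ld r4 <- r5: IF@3 ID@6 stall=0 (-) EX@7 MEM@8 WB@9
I3 sub r5 <- r5,r2: IF@6 ID@7 stall=1 (RAW on I1.r2 (WB@8)) EX@9 MEM@10 WB@11
I4 add r3 <- r5,r5: IF@7 ID@9 stall=2 (RAW on I3.r5 (WB@11)) EX@12 MEM@13 WB@14
I5 sub r1 <- r2,r4: IF@9 ID@12 stall=0 (-) EX@13 MEM@14 WB@15
I6 add r4 <- r4,r4: IF@12 ID@13 stall=0 (-) EX@14 MEM@15 WB@16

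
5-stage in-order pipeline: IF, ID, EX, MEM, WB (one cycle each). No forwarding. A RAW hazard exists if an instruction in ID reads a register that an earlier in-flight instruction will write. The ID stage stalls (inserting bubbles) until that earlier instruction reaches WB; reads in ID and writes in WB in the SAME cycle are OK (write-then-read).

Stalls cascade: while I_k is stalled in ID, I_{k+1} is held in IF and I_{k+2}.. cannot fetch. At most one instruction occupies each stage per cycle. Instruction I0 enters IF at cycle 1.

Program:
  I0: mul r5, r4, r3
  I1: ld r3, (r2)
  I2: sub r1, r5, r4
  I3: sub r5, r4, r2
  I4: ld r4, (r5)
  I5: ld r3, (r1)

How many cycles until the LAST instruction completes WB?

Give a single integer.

I0 mul r5 <- r4,r3: IF@1 ID@2 stall=0 (-) EX@3 MEM@4 WB@5
I1 ld r3 <- r2: IF@2 ID@3 stall=0 (-) EX@4 MEM@5 WB@6
I2 sub r1 <- r5,r4: IF@3 ID@4 stall=1 (RAW on I0.r5 (WB@5)) EX@6 MEM@7 WB@8
I3 sub r5 <- r4,r2: IF@4 ID@6 stall=0 (-) EX@7 MEM@8 WB@9
I4 ld r4 <- r5: IF@6 ID@7 stall=2 (RAW on I3.r5 (WB@9)) EX@10 MEM@11 WB@12
I5 ld r3 <- r1: IF@7 ID@10 stall=0 (-) EX@11 MEM@12 WB@13

Answer: 13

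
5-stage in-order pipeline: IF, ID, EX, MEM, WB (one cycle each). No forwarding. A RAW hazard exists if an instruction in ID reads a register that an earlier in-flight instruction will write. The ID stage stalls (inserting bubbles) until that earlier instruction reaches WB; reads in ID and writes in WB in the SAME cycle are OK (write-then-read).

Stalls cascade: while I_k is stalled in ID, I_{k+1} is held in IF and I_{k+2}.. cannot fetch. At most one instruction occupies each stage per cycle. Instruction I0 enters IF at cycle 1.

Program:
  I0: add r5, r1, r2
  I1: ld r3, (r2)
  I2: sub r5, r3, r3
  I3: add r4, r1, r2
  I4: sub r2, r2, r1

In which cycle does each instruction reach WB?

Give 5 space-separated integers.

I0 add r5 <- r1,r2: IF@1 ID@2 stall=0 (-) EX@3 MEM@4 WB@5
I1 ld r3 <- r2: IF@2 ID@3 stall=0 (-) EX@4 MEM@5 WB@6
I2 sub r5 <- r3,r3: IF@3 ID@4 stall=2 (RAW on I1.r3 (WB@6)) EX@7 MEM@8 WB@9
I3 add r4 <- r1,r2: IF@4 ID@7 stall=0 (-) EX@8 MEM@9 WB@10
I4 sub r2 <- r2,r1: IF@7 ID@8 stall=0 (-) EX@9 MEM@10 WB@11

Answer: 5 6 9 10 11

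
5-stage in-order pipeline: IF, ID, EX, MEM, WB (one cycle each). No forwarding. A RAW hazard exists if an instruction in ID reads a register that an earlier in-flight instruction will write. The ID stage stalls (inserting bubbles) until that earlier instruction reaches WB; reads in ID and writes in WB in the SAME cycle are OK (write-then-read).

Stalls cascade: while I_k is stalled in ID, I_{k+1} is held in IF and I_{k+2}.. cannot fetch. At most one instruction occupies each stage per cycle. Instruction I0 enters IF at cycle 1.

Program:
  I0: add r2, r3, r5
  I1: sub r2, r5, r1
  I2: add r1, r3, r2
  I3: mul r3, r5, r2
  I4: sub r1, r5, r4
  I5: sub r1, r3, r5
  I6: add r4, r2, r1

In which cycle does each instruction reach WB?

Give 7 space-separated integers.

Answer: 5 6 9 10 11 13 16

Derivation:
I0 add r2 <- r3,r5: IF@1 ID@2 stall=0 (-) EX@3 MEM@4 WB@5
I1 sub r2 <- r5,r1: IF@2 ID@3 stall=0 (-) EX@4 MEM@5 WB@6
I2 add r1 <- r3,r2: IF@3 ID@4 stall=2 (RAW on I1.r2 (WB@6)) EX@7 MEM@8 WB@9
I3 mul r3 <- r5,r2: IF@4 ID@7 stall=0 (-) EX@8 MEM@9 WB@10
I4 sub r1 <- r5,r4: IF@7 ID@8 stall=0 (-) EX@9 MEM@10 WB@11
I5 sub r1 <- r3,r5: IF@8 ID@9 stall=1 (RAW on I3.r3 (WB@10)) EX@11 MEM@12 WB@13
I6 add r4 <- r2,r1: IF@9 ID@11 stall=2 (RAW on I5.r1 (WB@13)) EX@14 MEM@15 WB@16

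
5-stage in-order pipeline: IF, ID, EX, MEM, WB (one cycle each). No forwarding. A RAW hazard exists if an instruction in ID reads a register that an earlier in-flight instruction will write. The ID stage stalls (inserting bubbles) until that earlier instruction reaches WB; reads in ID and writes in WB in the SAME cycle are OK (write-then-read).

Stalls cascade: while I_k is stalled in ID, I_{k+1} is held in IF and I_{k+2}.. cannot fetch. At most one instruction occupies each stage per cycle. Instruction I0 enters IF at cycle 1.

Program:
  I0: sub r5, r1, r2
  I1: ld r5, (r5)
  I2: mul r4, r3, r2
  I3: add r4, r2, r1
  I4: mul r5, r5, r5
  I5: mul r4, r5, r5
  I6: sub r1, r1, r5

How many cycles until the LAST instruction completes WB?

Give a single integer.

Answer: 15

Derivation:
I0 sub r5 <- r1,r2: IF@1 ID@2 stall=0 (-) EX@3 MEM@4 WB@5
I1 ld r5 <- r5: IF@2 ID@3 stall=2 (RAW on I0.r5 (WB@5)) EX@6 MEM@7 WB@8
I2 mul r4 <- r3,r2: IF@3 ID@6 stall=0 (-) EX@7 MEM@8 WB@9
I3 add r4 <- r2,r1: IF@6 ID@7 stall=0 (-) EX@8 MEM@9 WB@10
I4 mul r5 <- r5,r5: IF@7 ID@8 stall=0 (-) EX@9 MEM@10 WB@11
I5 mul r4 <- r5,r5: IF@8 ID@9 stall=2 (RAW on I4.r5 (WB@11)) EX@12 MEM@13 WB@14
I6 sub r1 <- r1,r5: IF@9 ID@12 stall=0 (-) EX@13 MEM@14 WB@15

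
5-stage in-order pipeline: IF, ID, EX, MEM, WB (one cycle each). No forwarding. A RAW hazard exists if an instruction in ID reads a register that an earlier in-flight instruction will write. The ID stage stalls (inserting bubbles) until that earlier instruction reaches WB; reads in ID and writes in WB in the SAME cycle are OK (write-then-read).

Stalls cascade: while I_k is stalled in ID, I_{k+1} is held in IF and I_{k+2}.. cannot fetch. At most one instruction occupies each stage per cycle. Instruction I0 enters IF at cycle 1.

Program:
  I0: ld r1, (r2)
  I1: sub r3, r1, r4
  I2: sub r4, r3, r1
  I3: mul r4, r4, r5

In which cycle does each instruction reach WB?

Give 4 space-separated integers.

I0 ld r1 <- r2: IF@1 ID@2 stall=0 (-) EX@3 MEM@4 WB@5
I1 sub r3 <- r1,r4: IF@2 ID@3 stall=2 (RAW on I0.r1 (WB@5)) EX@6 MEM@7 WB@8
I2 sub r4 <- r3,r1: IF@3 ID@6 stall=2 (RAW on I1.r3 (WB@8)) EX@9 MEM@10 WB@11
I3 mul r4 <- r4,r5: IF@6 ID@9 stall=2 (RAW on I2.r4 (WB@11)) EX@12 MEM@13 WB@14

Answer: 5 8 11 14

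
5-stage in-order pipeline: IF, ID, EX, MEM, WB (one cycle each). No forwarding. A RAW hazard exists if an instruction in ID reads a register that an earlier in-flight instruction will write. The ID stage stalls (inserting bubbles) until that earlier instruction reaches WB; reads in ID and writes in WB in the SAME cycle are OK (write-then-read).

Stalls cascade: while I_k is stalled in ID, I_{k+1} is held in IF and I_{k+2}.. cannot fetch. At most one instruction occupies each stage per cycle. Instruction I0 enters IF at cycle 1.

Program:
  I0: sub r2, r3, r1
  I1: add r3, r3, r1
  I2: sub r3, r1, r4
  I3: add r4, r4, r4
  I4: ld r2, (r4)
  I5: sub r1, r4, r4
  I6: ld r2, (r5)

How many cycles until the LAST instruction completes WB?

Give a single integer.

Answer: 13

Derivation:
I0 sub r2 <- r3,r1: IF@1 ID@2 stall=0 (-) EX@3 MEM@4 WB@5
I1 add r3 <- r3,r1: IF@2 ID@3 stall=0 (-) EX@4 MEM@5 WB@6
I2 sub r3 <- r1,r4: IF@3 ID@4 stall=0 (-) EX@5 MEM@6 WB@7
I3 add r4 <- r4,r4: IF@4 ID@5 stall=0 (-) EX@6 MEM@7 WB@8
I4 ld r2 <- r4: IF@5 ID@6 stall=2 (RAW on I3.r4 (WB@8)) EX@9 MEM@10 WB@11
I5 sub r1 <- r4,r4: IF@6 ID@9 stall=0 (-) EX@10 MEM@11 WB@12
I6 ld r2 <- r5: IF@9 ID@10 stall=0 (-) EX@11 MEM@12 WB@13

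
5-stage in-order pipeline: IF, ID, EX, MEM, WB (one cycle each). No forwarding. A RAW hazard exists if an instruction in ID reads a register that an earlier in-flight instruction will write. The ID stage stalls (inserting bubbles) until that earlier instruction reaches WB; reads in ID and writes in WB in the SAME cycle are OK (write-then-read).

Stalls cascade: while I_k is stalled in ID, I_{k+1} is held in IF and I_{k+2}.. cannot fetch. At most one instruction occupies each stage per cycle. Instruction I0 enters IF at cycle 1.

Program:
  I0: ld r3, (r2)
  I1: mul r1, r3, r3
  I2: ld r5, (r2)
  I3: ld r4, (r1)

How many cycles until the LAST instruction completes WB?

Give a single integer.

I0 ld r3 <- r2: IF@1 ID@2 stall=0 (-) EX@3 MEM@4 WB@5
I1 mul r1 <- r3,r3: IF@2 ID@3 stall=2 (RAW on I0.r3 (WB@5)) EX@6 MEM@7 WB@8
I2 ld r5 <- r2: IF@3 ID@6 stall=0 (-) EX@7 MEM@8 WB@9
I3 ld r4 <- r1: IF@6 ID@7 stall=1 (RAW on I1.r1 (WB@8)) EX@9 MEM@10 WB@11

Answer: 11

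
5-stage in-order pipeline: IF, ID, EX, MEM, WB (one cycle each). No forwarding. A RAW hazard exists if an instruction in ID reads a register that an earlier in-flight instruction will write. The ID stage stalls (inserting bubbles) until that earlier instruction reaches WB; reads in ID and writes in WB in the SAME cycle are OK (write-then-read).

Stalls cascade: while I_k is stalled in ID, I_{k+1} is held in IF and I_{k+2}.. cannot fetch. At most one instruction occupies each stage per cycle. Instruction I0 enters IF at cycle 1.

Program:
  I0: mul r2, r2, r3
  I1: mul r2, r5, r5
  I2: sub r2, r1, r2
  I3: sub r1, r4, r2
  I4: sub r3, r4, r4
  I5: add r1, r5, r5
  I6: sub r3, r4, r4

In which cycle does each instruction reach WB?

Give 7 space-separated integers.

Answer: 5 6 9 12 13 14 15

Derivation:
I0 mul r2 <- r2,r3: IF@1 ID@2 stall=0 (-) EX@3 MEM@4 WB@5
I1 mul r2 <- r5,r5: IF@2 ID@3 stall=0 (-) EX@4 MEM@5 WB@6
I2 sub r2 <- r1,r2: IF@3 ID@4 stall=2 (RAW on I1.r2 (WB@6)) EX@7 MEM@8 WB@9
I3 sub r1 <- r4,r2: IF@4 ID@7 stall=2 (RAW on I2.r2 (WB@9)) EX@10 MEM@11 WB@12
I4 sub r3 <- r4,r4: IF@7 ID@10 stall=0 (-) EX@11 MEM@12 WB@13
I5 add r1 <- r5,r5: IF@10 ID@11 stall=0 (-) EX@12 MEM@13 WB@14
I6 sub r3 <- r4,r4: IF@11 ID@12 stall=0 (-) EX@13 MEM@14 WB@15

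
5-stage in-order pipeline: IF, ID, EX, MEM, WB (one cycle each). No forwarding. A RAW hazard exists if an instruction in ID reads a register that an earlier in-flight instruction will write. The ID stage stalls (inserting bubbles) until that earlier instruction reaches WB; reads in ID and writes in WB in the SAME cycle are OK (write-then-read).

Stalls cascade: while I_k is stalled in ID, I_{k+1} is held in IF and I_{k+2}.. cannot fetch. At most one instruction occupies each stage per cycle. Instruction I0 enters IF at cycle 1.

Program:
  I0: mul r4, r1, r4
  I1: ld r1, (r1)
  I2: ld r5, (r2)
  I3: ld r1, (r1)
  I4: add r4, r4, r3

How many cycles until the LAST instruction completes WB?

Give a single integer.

Answer: 10

Derivation:
I0 mul r4 <- r1,r4: IF@1 ID@2 stall=0 (-) EX@3 MEM@4 WB@5
I1 ld r1 <- r1: IF@2 ID@3 stall=0 (-) EX@4 MEM@5 WB@6
I2 ld r5 <- r2: IF@3 ID@4 stall=0 (-) EX@5 MEM@6 WB@7
I3 ld r1 <- r1: IF@4 ID@5 stall=1 (RAW on I1.r1 (WB@6)) EX@7 MEM@8 WB@9
I4 add r4 <- r4,r3: IF@5 ID@7 stall=0 (-) EX@8 MEM@9 WB@10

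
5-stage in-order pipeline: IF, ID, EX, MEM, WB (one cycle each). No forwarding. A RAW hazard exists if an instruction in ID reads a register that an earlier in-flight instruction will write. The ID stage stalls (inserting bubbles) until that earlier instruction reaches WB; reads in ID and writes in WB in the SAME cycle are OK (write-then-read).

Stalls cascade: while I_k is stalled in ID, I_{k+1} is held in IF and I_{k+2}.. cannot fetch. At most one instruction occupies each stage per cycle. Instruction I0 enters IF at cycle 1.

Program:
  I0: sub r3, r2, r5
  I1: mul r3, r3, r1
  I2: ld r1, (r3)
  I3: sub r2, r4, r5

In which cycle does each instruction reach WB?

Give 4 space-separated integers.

Answer: 5 8 11 12

Derivation:
I0 sub r3 <- r2,r5: IF@1 ID@2 stall=0 (-) EX@3 MEM@4 WB@5
I1 mul r3 <- r3,r1: IF@2 ID@3 stall=2 (RAW on I0.r3 (WB@5)) EX@6 MEM@7 WB@8
I2 ld r1 <- r3: IF@3 ID@6 stall=2 (RAW on I1.r3 (WB@8)) EX@9 MEM@10 WB@11
I3 sub r2 <- r4,r5: IF@6 ID@9 stall=0 (-) EX@10 MEM@11 WB@12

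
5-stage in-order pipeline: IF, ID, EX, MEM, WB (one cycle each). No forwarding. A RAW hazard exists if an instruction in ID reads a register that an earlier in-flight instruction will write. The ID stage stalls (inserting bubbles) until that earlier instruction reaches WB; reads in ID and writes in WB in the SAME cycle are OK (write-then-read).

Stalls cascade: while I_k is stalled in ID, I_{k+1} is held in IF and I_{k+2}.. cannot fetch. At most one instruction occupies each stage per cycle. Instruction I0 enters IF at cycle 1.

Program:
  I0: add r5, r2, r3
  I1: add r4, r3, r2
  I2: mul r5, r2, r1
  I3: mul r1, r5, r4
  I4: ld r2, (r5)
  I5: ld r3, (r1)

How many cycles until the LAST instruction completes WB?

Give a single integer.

I0 add r5 <- r2,r3: IF@1 ID@2 stall=0 (-) EX@3 MEM@4 WB@5
I1 add r4 <- r3,r2: IF@2 ID@3 stall=0 (-) EX@4 MEM@5 WB@6
I2 mul r5 <- r2,r1: IF@3 ID@4 stall=0 (-) EX@5 MEM@6 WB@7
I3 mul r1 <- r5,r4: IF@4 ID@5 stall=2 (RAW on I2.r5 (WB@7)) EX@8 MEM@9 WB@10
I4 ld r2 <- r5: IF@5 ID@8 stall=0 (-) EX@9 MEM@10 WB@11
I5 ld r3 <- r1: IF@8 ID@9 stall=1 (RAW on I3.r1 (WB@10)) EX@11 MEM@12 WB@13

Answer: 13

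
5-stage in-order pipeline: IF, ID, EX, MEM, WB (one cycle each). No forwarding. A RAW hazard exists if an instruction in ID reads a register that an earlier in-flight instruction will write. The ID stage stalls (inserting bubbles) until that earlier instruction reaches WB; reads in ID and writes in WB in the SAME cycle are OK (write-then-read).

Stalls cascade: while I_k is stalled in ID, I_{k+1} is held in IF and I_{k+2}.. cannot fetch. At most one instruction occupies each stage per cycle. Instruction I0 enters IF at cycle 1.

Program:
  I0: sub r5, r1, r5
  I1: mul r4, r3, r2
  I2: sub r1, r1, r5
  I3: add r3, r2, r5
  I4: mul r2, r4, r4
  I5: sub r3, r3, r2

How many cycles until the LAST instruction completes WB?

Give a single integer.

Answer: 13

Derivation:
I0 sub r5 <- r1,r5: IF@1 ID@2 stall=0 (-) EX@3 MEM@4 WB@5
I1 mul r4 <- r3,r2: IF@2 ID@3 stall=0 (-) EX@4 MEM@5 WB@6
I2 sub r1 <- r1,r5: IF@3 ID@4 stall=1 (RAW on I0.r5 (WB@5)) EX@6 MEM@7 WB@8
I3 add r3 <- r2,r5: IF@4 ID@6 stall=0 (-) EX@7 MEM@8 WB@9
I4 mul r2 <- r4,r4: IF@6 ID@7 stall=0 (-) EX@8 MEM@9 WB@10
I5 sub r3 <- r3,r2: IF@7 ID@8 stall=2 (RAW on I4.r2 (WB@10)) EX@11 MEM@12 WB@13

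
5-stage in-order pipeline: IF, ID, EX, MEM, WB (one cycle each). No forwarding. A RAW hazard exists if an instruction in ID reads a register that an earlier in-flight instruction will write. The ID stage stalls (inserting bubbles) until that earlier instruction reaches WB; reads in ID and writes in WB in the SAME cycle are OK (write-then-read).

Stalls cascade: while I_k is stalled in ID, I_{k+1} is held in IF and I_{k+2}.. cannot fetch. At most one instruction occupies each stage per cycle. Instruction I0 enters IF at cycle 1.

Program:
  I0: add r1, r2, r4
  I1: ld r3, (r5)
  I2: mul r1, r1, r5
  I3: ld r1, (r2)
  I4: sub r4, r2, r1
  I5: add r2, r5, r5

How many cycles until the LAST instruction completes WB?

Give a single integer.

Answer: 13

Derivation:
I0 add r1 <- r2,r4: IF@1 ID@2 stall=0 (-) EX@3 MEM@4 WB@5
I1 ld r3 <- r5: IF@2 ID@3 stall=0 (-) EX@4 MEM@5 WB@6
I2 mul r1 <- r1,r5: IF@3 ID@4 stall=1 (RAW on I0.r1 (WB@5)) EX@6 MEM@7 WB@8
I3 ld r1 <- r2: IF@4 ID@6 stall=0 (-) EX@7 MEM@8 WB@9
I4 sub r4 <- r2,r1: IF@6 ID@7 stall=2 (RAW on I3.r1 (WB@9)) EX@10 MEM@11 WB@12
I5 add r2 <- r5,r5: IF@7 ID@10 stall=0 (-) EX@11 MEM@12 WB@13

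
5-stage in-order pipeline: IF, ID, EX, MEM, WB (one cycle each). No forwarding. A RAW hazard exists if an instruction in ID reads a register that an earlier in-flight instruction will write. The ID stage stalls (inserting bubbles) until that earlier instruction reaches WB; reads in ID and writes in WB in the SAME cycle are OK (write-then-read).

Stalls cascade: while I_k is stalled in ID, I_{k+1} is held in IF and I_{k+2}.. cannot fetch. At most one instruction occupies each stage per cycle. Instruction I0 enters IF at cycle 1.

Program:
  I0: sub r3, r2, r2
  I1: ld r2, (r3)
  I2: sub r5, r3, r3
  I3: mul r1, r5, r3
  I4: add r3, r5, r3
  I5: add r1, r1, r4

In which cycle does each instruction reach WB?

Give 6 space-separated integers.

I0 sub r3 <- r2,r2: IF@1 ID@2 stall=0 (-) EX@3 MEM@4 WB@5
I1 ld r2 <- r3: IF@2 ID@3 stall=2 (RAW on I0.r3 (WB@5)) EX@6 MEM@7 WB@8
I2 sub r5 <- r3,r3: IF@3 ID@6 stall=0 (-) EX@7 MEM@8 WB@9
I3 mul r1 <- r5,r3: IF@6 ID@7 stall=2 (RAW on I2.r5 (WB@9)) EX@10 MEM@11 WB@12
I4 add r3 <- r5,r3: IF@7 ID@10 stall=0 (-) EX@11 MEM@12 WB@13
I5 add r1 <- r1,r4: IF@10 ID@11 stall=1 (RAW on I3.r1 (WB@12)) EX@13 MEM@14 WB@15

Answer: 5 8 9 12 13 15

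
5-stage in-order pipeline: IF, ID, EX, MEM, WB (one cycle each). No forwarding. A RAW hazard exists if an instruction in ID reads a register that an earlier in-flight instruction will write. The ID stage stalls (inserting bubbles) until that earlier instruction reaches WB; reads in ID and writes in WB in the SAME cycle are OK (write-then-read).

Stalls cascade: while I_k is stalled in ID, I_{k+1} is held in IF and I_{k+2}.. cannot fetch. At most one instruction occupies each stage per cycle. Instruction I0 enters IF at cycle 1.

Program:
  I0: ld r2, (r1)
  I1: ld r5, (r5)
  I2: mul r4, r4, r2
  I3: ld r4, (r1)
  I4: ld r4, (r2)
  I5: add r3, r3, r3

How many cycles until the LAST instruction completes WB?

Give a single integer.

Answer: 11

Derivation:
I0 ld r2 <- r1: IF@1 ID@2 stall=0 (-) EX@3 MEM@4 WB@5
I1 ld r5 <- r5: IF@2 ID@3 stall=0 (-) EX@4 MEM@5 WB@6
I2 mul r4 <- r4,r2: IF@3 ID@4 stall=1 (RAW on I0.r2 (WB@5)) EX@6 MEM@7 WB@8
I3 ld r4 <- r1: IF@4 ID@6 stall=0 (-) EX@7 MEM@8 WB@9
I4 ld r4 <- r2: IF@6 ID@7 stall=0 (-) EX@8 MEM@9 WB@10
I5 add r3 <- r3,r3: IF@7 ID@8 stall=0 (-) EX@9 MEM@10 WB@11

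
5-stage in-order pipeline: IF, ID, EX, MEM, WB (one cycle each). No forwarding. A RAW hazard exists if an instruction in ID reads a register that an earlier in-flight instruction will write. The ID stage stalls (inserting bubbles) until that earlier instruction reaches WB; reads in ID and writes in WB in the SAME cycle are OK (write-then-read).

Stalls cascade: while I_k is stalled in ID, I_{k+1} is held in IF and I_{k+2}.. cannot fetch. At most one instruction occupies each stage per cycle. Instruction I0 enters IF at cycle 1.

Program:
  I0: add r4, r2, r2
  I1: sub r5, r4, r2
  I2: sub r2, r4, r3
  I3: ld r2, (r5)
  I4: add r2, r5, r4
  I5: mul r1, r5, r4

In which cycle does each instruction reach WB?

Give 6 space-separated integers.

I0 add r4 <- r2,r2: IF@1 ID@2 stall=0 (-) EX@3 MEM@4 WB@5
I1 sub r5 <- r4,r2: IF@2 ID@3 stall=2 (RAW on I0.r4 (WB@5)) EX@6 MEM@7 WB@8
I2 sub r2 <- r4,r3: IF@3 ID@6 stall=0 (-) EX@7 MEM@8 WB@9
I3 ld r2 <- r5: IF@6 ID@7 stall=1 (RAW on I1.r5 (WB@8)) EX@9 MEM@10 WB@11
I4 add r2 <- r5,r4: IF@7 ID@9 stall=0 (-) EX@10 MEM@11 WB@12
I5 mul r1 <- r5,r4: IF@9 ID@10 stall=0 (-) EX@11 MEM@12 WB@13

Answer: 5 8 9 11 12 13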